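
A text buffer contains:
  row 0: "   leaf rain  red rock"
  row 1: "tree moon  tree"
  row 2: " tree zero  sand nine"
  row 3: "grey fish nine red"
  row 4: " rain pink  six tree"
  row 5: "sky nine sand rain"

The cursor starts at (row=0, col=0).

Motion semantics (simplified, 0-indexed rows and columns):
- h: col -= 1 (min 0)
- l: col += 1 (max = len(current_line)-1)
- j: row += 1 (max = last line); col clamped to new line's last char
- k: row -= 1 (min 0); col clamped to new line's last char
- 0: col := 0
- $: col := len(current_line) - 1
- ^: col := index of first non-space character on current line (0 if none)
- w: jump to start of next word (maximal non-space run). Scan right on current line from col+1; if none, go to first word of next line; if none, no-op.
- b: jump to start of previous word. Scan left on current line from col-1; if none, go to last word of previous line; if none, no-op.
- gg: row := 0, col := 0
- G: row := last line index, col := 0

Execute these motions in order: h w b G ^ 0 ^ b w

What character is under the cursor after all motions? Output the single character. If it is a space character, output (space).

Answer: s

Derivation:
After 1 (h): row=0 col=0 char='_'
After 2 (w): row=0 col=3 char='l'
After 3 (b): row=0 col=3 char='l'
After 4 (G): row=5 col=0 char='s'
After 5 (^): row=5 col=0 char='s'
After 6 (0): row=5 col=0 char='s'
After 7 (^): row=5 col=0 char='s'
After 8 (b): row=4 col=16 char='t'
After 9 (w): row=5 col=0 char='s'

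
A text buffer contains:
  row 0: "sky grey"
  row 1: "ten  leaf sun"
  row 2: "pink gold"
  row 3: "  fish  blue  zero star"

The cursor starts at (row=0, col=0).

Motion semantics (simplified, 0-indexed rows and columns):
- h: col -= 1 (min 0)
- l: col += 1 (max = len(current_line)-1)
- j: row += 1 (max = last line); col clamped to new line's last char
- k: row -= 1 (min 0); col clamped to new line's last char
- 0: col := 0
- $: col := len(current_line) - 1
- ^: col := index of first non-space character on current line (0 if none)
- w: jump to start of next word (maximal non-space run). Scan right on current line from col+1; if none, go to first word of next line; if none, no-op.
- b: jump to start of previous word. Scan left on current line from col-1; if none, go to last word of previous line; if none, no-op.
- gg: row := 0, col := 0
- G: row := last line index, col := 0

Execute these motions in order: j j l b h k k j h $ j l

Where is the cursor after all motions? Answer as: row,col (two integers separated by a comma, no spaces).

After 1 (j): row=1 col=0 char='t'
After 2 (j): row=2 col=0 char='p'
After 3 (l): row=2 col=1 char='i'
After 4 (b): row=2 col=0 char='p'
After 5 (h): row=2 col=0 char='p'
After 6 (k): row=1 col=0 char='t'
After 7 (k): row=0 col=0 char='s'
After 8 (j): row=1 col=0 char='t'
After 9 (h): row=1 col=0 char='t'
After 10 ($): row=1 col=12 char='n'
After 11 (j): row=2 col=8 char='d'
After 12 (l): row=2 col=8 char='d'

Answer: 2,8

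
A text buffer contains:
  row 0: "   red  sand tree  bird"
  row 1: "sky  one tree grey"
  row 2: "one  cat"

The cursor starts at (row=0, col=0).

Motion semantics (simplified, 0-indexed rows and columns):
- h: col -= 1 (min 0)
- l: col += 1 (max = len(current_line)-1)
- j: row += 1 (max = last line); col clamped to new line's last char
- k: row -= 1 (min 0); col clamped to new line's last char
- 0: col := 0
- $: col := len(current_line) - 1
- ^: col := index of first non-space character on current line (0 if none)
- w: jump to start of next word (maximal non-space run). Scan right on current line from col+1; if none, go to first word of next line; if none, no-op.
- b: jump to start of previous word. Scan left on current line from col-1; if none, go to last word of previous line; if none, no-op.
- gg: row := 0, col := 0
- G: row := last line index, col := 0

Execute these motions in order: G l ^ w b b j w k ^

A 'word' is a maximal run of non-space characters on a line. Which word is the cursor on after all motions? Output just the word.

After 1 (G): row=2 col=0 char='o'
After 2 (l): row=2 col=1 char='n'
After 3 (^): row=2 col=0 char='o'
After 4 (w): row=2 col=5 char='c'
After 5 (b): row=2 col=0 char='o'
After 6 (b): row=1 col=14 char='g'
After 7 (j): row=2 col=7 char='t'
After 8 (w): row=2 col=7 char='t'
After 9 (k): row=1 col=7 char='e'
After 10 (^): row=1 col=0 char='s'

Answer: sky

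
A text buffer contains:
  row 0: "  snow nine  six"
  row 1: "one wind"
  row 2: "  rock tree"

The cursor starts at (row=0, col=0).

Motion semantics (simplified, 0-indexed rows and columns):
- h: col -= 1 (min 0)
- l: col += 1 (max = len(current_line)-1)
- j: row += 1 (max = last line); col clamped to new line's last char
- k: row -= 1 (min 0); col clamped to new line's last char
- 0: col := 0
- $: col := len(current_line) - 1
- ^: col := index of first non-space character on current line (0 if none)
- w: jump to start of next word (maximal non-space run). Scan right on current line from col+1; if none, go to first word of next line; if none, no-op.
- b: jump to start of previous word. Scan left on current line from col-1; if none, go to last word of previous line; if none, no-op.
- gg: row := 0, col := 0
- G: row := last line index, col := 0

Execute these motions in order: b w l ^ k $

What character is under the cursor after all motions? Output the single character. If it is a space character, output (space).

After 1 (b): row=0 col=0 char='_'
After 2 (w): row=0 col=2 char='s'
After 3 (l): row=0 col=3 char='n'
After 4 (^): row=0 col=2 char='s'
After 5 (k): row=0 col=2 char='s'
After 6 ($): row=0 col=15 char='x'

Answer: x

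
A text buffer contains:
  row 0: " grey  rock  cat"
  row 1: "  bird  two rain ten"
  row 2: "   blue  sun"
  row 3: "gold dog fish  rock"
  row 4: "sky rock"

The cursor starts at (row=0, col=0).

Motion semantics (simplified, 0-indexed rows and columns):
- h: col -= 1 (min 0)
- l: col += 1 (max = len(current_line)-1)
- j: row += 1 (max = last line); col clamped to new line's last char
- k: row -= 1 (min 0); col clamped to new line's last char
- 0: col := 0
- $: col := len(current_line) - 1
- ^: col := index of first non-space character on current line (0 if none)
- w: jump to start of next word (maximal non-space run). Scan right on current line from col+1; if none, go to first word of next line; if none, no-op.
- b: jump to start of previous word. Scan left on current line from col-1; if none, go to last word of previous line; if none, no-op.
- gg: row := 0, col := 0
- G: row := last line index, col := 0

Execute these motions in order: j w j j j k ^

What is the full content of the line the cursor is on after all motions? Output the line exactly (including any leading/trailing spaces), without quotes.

After 1 (j): row=1 col=0 char='_'
After 2 (w): row=1 col=2 char='b'
After 3 (j): row=2 col=2 char='_'
After 4 (j): row=3 col=2 char='l'
After 5 (j): row=4 col=2 char='y'
After 6 (k): row=3 col=2 char='l'
After 7 (^): row=3 col=0 char='g'

Answer: gold dog fish  rock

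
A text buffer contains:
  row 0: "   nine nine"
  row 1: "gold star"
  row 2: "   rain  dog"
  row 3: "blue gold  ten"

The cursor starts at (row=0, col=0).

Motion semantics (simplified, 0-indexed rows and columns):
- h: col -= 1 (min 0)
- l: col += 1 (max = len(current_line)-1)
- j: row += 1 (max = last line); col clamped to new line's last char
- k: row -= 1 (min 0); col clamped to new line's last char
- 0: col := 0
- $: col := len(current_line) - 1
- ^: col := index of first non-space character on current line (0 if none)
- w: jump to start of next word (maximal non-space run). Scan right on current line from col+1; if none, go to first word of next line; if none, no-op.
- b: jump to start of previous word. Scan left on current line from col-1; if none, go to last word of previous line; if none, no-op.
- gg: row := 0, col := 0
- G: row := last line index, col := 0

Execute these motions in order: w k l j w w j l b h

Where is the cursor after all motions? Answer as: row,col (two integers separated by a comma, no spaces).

Answer: 3,0

Derivation:
After 1 (w): row=0 col=3 char='n'
After 2 (k): row=0 col=3 char='n'
After 3 (l): row=0 col=4 char='i'
After 4 (j): row=1 col=4 char='_'
After 5 (w): row=1 col=5 char='s'
After 6 (w): row=2 col=3 char='r'
After 7 (j): row=3 col=3 char='e'
After 8 (l): row=3 col=4 char='_'
After 9 (b): row=3 col=0 char='b'
After 10 (h): row=3 col=0 char='b'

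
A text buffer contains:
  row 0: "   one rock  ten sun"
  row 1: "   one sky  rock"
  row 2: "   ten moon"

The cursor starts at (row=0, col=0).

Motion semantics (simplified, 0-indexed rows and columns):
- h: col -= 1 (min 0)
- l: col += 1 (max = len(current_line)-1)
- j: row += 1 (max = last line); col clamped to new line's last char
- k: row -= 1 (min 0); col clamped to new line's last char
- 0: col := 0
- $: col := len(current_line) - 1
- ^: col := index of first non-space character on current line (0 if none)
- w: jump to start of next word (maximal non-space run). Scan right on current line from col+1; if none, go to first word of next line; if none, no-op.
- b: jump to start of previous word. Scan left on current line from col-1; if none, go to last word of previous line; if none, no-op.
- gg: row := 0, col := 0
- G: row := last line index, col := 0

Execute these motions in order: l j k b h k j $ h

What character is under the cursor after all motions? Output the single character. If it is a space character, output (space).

After 1 (l): row=0 col=1 char='_'
After 2 (j): row=1 col=1 char='_'
After 3 (k): row=0 col=1 char='_'
After 4 (b): row=0 col=1 char='_'
After 5 (h): row=0 col=0 char='_'
After 6 (k): row=0 col=0 char='_'
After 7 (j): row=1 col=0 char='_'
After 8 ($): row=1 col=15 char='k'
After 9 (h): row=1 col=14 char='c'

Answer: c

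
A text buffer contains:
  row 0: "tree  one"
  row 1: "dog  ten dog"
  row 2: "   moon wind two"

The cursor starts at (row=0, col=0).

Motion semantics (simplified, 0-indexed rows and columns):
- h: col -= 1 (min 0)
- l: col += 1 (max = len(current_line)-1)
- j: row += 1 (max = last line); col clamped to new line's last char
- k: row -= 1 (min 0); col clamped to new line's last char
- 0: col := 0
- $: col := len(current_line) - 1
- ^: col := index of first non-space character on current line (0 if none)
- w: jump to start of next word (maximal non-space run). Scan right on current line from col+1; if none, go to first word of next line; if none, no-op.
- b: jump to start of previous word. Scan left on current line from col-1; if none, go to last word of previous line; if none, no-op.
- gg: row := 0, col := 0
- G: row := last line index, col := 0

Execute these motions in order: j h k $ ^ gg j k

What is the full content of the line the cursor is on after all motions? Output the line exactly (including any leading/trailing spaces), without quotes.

Answer: tree  one

Derivation:
After 1 (j): row=1 col=0 char='d'
After 2 (h): row=1 col=0 char='d'
After 3 (k): row=0 col=0 char='t'
After 4 ($): row=0 col=8 char='e'
After 5 (^): row=0 col=0 char='t'
After 6 (gg): row=0 col=0 char='t'
After 7 (j): row=1 col=0 char='d'
After 8 (k): row=0 col=0 char='t'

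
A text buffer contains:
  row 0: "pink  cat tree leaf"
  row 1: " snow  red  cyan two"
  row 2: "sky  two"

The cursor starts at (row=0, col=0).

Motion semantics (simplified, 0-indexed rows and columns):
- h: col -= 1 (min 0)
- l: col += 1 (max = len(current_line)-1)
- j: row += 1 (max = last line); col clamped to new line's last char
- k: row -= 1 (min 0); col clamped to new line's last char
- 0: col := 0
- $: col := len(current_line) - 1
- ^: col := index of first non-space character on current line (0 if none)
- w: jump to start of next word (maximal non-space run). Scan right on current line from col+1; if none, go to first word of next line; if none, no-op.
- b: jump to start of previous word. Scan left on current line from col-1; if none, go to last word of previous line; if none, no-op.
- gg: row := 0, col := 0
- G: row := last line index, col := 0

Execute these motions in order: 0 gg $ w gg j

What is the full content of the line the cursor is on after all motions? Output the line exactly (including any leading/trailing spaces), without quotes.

After 1 (0): row=0 col=0 char='p'
After 2 (gg): row=0 col=0 char='p'
After 3 ($): row=0 col=18 char='f'
After 4 (w): row=1 col=1 char='s'
After 5 (gg): row=0 col=0 char='p'
After 6 (j): row=1 col=0 char='_'

Answer:  snow  red  cyan two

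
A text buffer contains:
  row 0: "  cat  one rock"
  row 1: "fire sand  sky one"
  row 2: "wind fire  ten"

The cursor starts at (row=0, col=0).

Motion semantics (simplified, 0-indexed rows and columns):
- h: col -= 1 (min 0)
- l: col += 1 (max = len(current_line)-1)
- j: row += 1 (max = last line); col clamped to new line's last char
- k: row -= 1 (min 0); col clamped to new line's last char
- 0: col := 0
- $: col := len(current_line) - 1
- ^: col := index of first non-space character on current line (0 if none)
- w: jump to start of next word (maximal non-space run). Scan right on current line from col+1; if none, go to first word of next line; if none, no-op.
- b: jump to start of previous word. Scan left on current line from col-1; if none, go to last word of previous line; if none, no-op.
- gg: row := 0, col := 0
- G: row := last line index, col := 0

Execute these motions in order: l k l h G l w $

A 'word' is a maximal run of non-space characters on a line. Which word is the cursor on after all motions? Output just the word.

After 1 (l): row=0 col=1 char='_'
After 2 (k): row=0 col=1 char='_'
After 3 (l): row=0 col=2 char='c'
After 4 (h): row=0 col=1 char='_'
After 5 (G): row=2 col=0 char='w'
After 6 (l): row=2 col=1 char='i'
After 7 (w): row=2 col=5 char='f'
After 8 ($): row=2 col=13 char='n'

Answer: ten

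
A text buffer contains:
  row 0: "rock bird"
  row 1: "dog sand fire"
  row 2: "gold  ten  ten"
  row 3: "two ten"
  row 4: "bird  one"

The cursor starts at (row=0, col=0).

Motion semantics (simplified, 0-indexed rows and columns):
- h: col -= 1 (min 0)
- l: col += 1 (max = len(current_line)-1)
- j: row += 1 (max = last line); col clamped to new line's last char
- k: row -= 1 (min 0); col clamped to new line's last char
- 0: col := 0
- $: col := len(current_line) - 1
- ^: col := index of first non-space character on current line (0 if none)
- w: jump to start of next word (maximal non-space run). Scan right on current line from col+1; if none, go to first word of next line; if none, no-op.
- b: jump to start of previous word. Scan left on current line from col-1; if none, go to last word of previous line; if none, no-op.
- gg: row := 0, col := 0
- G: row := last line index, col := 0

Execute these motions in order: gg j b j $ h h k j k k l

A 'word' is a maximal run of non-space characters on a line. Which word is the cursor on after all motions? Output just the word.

Answer: bird

Derivation:
After 1 (gg): row=0 col=0 char='r'
After 2 (j): row=1 col=0 char='d'
After 3 (b): row=0 col=5 char='b'
After 4 (j): row=1 col=5 char='a'
After 5 ($): row=1 col=12 char='e'
After 6 (h): row=1 col=11 char='r'
After 7 (h): row=1 col=10 char='i'
After 8 (k): row=0 col=8 char='d'
After 9 (j): row=1 col=8 char='_'
After 10 (k): row=0 col=8 char='d'
After 11 (k): row=0 col=8 char='d'
After 12 (l): row=0 col=8 char='d'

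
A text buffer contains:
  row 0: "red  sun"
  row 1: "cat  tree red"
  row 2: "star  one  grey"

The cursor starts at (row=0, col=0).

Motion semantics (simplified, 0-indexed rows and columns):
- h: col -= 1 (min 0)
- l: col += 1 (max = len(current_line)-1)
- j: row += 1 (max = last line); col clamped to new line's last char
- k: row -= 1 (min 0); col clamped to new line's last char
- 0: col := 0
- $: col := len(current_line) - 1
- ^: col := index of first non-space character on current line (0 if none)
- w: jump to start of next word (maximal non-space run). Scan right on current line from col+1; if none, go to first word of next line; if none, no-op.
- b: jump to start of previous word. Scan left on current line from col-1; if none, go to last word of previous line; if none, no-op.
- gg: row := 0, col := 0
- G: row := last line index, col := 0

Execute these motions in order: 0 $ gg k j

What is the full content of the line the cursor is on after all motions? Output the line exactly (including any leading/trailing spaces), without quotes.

Answer: cat  tree red

Derivation:
After 1 (0): row=0 col=0 char='r'
After 2 ($): row=0 col=7 char='n'
After 3 (gg): row=0 col=0 char='r'
After 4 (k): row=0 col=0 char='r'
After 5 (j): row=1 col=0 char='c'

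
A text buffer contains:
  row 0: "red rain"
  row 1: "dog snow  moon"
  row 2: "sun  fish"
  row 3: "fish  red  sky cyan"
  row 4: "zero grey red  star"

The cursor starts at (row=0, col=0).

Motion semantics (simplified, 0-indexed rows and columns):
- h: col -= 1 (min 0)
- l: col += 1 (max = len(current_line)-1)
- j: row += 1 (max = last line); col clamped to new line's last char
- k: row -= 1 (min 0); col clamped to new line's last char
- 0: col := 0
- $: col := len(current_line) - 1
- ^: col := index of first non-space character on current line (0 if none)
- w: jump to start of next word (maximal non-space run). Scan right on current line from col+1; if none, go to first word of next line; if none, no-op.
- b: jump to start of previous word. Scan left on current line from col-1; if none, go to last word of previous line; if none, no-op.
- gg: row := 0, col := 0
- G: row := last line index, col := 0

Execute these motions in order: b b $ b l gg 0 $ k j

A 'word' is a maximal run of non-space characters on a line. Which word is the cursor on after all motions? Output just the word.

Answer: snow

Derivation:
After 1 (b): row=0 col=0 char='r'
After 2 (b): row=0 col=0 char='r'
After 3 ($): row=0 col=7 char='n'
After 4 (b): row=0 col=4 char='r'
After 5 (l): row=0 col=5 char='a'
After 6 (gg): row=0 col=0 char='r'
After 7 (0): row=0 col=0 char='r'
After 8 ($): row=0 col=7 char='n'
After 9 (k): row=0 col=7 char='n'
After 10 (j): row=1 col=7 char='w'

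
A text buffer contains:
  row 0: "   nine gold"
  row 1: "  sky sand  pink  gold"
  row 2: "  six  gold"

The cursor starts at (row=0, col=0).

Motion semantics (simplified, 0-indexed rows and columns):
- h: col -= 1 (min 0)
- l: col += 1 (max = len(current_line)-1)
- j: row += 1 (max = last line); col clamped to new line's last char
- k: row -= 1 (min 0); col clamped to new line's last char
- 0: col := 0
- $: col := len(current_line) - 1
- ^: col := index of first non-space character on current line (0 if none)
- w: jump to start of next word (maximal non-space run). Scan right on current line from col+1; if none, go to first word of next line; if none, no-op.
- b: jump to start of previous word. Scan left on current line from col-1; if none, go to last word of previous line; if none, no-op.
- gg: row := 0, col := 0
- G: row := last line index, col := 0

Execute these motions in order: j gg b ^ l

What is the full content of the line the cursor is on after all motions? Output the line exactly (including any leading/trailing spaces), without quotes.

After 1 (j): row=1 col=0 char='_'
After 2 (gg): row=0 col=0 char='_'
After 3 (b): row=0 col=0 char='_'
After 4 (^): row=0 col=3 char='n'
After 5 (l): row=0 col=4 char='i'

Answer:    nine gold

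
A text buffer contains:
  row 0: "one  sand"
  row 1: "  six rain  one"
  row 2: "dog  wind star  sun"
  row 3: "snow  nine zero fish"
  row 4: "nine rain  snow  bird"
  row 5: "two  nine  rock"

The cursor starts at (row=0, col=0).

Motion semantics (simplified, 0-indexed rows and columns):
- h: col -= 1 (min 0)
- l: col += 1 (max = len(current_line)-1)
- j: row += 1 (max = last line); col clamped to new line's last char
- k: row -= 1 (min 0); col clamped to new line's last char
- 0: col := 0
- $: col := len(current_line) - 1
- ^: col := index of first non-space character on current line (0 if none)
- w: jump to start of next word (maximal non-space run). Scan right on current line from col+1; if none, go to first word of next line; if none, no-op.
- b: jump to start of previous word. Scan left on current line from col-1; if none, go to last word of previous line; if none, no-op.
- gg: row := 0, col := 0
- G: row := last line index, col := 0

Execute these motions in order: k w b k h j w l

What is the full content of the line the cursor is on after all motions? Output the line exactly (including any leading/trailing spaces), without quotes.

Answer:   six rain  one

Derivation:
After 1 (k): row=0 col=0 char='o'
After 2 (w): row=0 col=5 char='s'
After 3 (b): row=0 col=0 char='o'
After 4 (k): row=0 col=0 char='o'
After 5 (h): row=0 col=0 char='o'
After 6 (j): row=1 col=0 char='_'
After 7 (w): row=1 col=2 char='s'
After 8 (l): row=1 col=3 char='i'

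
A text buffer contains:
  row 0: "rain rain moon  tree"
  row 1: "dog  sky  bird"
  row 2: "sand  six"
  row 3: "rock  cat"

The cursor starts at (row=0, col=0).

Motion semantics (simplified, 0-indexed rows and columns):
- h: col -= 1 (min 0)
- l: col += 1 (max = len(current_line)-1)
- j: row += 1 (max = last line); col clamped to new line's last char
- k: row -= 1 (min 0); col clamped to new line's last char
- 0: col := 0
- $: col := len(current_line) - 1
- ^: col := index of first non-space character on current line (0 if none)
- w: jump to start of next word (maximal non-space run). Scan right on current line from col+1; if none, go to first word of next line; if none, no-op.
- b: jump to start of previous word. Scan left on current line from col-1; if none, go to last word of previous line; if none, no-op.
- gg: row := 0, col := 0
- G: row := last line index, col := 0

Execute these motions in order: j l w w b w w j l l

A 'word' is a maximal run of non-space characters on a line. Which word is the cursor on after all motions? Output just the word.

Answer: rock

Derivation:
After 1 (j): row=1 col=0 char='d'
After 2 (l): row=1 col=1 char='o'
After 3 (w): row=1 col=5 char='s'
After 4 (w): row=1 col=10 char='b'
After 5 (b): row=1 col=5 char='s'
After 6 (w): row=1 col=10 char='b'
After 7 (w): row=2 col=0 char='s'
After 8 (j): row=3 col=0 char='r'
After 9 (l): row=3 col=1 char='o'
After 10 (l): row=3 col=2 char='c'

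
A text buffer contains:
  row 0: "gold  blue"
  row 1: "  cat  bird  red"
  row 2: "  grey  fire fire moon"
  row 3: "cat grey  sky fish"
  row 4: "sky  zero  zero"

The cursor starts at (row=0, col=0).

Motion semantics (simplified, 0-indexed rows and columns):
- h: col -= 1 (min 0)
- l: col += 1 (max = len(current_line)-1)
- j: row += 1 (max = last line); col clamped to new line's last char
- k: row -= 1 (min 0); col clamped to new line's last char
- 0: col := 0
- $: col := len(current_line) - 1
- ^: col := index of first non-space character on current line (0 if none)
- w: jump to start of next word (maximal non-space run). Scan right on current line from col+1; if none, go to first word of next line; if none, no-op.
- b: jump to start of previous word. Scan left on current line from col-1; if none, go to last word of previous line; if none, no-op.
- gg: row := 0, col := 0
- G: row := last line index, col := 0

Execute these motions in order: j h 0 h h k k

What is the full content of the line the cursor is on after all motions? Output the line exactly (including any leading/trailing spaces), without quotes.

After 1 (j): row=1 col=0 char='_'
After 2 (h): row=1 col=0 char='_'
After 3 (0): row=1 col=0 char='_'
After 4 (h): row=1 col=0 char='_'
After 5 (h): row=1 col=0 char='_'
After 6 (k): row=0 col=0 char='g'
After 7 (k): row=0 col=0 char='g'

Answer: gold  blue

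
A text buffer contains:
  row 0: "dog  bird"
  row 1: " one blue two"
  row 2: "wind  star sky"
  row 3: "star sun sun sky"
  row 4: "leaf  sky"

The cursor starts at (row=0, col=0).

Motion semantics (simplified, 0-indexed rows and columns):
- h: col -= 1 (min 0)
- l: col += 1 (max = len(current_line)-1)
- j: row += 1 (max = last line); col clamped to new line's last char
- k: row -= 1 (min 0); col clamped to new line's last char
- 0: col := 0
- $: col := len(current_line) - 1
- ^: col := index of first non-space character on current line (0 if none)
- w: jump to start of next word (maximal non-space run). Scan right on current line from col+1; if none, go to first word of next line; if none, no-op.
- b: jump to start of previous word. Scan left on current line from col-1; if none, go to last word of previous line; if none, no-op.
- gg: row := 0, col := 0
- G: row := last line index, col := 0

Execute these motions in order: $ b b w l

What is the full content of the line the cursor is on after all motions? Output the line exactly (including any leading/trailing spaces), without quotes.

After 1 ($): row=0 col=8 char='d'
After 2 (b): row=0 col=5 char='b'
After 3 (b): row=0 col=0 char='d'
After 4 (w): row=0 col=5 char='b'
After 5 (l): row=0 col=6 char='i'

Answer: dog  bird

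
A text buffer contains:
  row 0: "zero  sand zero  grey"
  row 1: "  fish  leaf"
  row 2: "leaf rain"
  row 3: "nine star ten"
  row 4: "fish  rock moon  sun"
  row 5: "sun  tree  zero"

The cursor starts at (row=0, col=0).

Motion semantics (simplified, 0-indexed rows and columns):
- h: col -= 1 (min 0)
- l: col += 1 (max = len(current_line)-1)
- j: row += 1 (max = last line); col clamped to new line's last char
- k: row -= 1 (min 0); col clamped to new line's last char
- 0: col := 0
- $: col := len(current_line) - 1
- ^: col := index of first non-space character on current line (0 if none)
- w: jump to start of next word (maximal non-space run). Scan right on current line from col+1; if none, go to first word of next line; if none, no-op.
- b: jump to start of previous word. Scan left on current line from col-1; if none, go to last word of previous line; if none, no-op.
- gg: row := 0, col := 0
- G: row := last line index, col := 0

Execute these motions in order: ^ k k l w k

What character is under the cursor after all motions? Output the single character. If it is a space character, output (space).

After 1 (^): row=0 col=0 char='z'
After 2 (k): row=0 col=0 char='z'
After 3 (k): row=0 col=0 char='z'
After 4 (l): row=0 col=1 char='e'
After 5 (w): row=0 col=6 char='s'
After 6 (k): row=0 col=6 char='s'

Answer: s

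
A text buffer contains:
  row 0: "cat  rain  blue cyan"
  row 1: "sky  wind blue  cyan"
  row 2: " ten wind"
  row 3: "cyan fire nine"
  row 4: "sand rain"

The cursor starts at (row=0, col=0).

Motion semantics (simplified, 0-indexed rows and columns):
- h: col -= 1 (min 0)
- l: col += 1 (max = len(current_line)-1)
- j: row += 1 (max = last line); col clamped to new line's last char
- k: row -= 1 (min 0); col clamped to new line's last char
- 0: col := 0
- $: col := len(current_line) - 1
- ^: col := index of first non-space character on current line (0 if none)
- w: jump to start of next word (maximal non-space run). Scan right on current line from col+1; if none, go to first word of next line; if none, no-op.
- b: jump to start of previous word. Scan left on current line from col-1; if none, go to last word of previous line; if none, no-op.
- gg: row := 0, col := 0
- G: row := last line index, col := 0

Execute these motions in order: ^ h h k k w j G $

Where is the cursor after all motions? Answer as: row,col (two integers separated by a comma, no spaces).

Answer: 4,8

Derivation:
After 1 (^): row=0 col=0 char='c'
After 2 (h): row=0 col=0 char='c'
After 3 (h): row=0 col=0 char='c'
After 4 (k): row=0 col=0 char='c'
After 5 (k): row=0 col=0 char='c'
After 6 (w): row=0 col=5 char='r'
After 7 (j): row=1 col=5 char='w'
After 8 (G): row=4 col=0 char='s'
After 9 ($): row=4 col=8 char='n'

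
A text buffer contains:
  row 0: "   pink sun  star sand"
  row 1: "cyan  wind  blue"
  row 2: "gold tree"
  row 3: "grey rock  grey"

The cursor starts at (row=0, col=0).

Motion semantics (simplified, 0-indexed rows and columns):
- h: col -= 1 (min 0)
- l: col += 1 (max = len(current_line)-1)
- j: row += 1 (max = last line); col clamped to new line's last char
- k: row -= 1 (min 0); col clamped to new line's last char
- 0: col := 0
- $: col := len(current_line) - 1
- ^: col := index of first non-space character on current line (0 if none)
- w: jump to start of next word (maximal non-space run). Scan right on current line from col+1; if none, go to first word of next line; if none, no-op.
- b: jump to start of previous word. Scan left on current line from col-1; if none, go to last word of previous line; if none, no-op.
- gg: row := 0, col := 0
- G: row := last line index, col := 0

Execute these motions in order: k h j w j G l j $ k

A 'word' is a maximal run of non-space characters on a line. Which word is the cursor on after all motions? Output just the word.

After 1 (k): row=0 col=0 char='_'
After 2 (h): row=0 col=0 char='_'
After 3 (j): row=1 col=0 char='c'
After 4 (w): row=1 col=6 char='w'
After 5 (j): row=2 col=6 char='r'
After 6 (G): row=3 col=0 char='g'
After 7 (l): row=3 col=1 char='r'
After 8 (j): row=3 col=1 char='r'
After 9 ($): row=3 col=14 char='y'
After 10 (k): row=2 col=8 char='e'

Answer: tree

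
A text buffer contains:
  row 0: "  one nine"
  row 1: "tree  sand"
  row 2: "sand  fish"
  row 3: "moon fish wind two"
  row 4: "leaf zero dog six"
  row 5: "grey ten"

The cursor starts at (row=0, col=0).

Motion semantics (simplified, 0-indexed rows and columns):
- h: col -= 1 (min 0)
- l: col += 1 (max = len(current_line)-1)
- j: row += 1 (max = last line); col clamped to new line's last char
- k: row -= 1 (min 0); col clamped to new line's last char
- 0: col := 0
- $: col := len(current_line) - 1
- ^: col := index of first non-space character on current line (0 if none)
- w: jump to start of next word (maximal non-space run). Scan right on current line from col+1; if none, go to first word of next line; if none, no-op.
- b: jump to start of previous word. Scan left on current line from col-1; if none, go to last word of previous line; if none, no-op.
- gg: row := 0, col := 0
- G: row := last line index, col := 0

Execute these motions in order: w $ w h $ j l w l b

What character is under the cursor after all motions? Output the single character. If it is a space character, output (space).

After 1 (w): row=0 col=2 char='o'
After 2 ($): row=0 col=9 char='e'
After 3 (w): row=1 col=0 char='t'
After 4 (h): row=1 col=0 char='t'
After 5 ($): row=1 col=9 char='d'
After 6 (j): row=2 col=9 char='h'
After 7 (l): row=2 col=9 char='h'
After 8 (w): row=3 col=0 char='m'
After 9 (l): row=3 col=1 char='o'
After 10 (b): row=3 col=0 char='m'

Answer: m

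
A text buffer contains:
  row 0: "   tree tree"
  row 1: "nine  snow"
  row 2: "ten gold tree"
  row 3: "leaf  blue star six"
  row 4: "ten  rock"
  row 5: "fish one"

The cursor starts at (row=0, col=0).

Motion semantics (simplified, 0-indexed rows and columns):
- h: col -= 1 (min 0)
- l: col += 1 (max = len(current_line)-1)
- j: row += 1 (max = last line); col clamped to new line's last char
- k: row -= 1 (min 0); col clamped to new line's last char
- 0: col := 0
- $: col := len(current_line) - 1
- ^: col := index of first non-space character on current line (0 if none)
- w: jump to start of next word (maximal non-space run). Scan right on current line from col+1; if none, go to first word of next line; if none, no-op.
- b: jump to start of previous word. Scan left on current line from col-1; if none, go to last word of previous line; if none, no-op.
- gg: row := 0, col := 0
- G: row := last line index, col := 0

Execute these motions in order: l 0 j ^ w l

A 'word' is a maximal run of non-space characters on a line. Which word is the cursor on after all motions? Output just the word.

After 1 (l): row=0 col=1 char='_'
After 2 (0): row=0 col=0 char='_'
After 3 (j): row=1 col=0 char='n'
After 4 (^): row=1 col=0 char='n'
After 5 (w): row=1 col=6 char='s'
After 6 (l): row=1 col=7 char='n'

Answer: snow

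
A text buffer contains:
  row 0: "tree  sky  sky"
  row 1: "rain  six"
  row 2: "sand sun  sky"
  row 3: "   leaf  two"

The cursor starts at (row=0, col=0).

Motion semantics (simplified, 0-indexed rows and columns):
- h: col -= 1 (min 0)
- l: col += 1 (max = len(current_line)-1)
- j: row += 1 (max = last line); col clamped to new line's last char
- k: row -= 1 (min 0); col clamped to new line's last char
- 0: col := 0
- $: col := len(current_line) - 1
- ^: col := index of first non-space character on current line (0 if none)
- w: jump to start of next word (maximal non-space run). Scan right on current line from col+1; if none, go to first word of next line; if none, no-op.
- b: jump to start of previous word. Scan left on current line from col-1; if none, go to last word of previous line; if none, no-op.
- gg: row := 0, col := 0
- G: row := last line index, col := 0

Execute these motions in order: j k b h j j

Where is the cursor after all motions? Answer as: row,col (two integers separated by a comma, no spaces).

Answer: 2,0

Derivation:
After 1 (j): row=1 col=0 char='r'
After 2 (k): row=0 col=0 char='t'
After 3 (b): row=0 col=0 char='t'
After 4 (h): row=0 col=0 char='t'
After 5 (j): row=1 col=0 char='r'
After 6 (j): row=2 col=0 char='s'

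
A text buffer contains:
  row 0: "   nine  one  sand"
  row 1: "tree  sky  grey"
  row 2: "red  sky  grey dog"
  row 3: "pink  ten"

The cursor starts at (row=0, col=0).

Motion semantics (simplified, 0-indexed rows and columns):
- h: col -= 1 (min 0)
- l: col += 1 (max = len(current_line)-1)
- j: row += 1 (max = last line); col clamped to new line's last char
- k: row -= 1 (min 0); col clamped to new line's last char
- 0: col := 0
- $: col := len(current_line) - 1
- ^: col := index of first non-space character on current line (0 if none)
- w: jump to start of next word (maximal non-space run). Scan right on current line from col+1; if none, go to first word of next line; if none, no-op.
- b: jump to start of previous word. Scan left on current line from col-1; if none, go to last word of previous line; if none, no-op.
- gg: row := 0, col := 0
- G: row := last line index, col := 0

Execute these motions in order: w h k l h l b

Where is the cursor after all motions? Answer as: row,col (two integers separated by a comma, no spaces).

Answer: 0,3

Derivation:
After 1 (w): row=0 col=3 char='n'
After 2 (h): row=0 col=2 char='_'
After 3 (k): row=0 col=2 char='_'
After 4 (l): row=0 col=3 char='n'
After 5 (h): row=0 col=2 char='_'
After 6 (l): row=0 col=3 char='n'
After 7 (b): row=0 col=3 char='n'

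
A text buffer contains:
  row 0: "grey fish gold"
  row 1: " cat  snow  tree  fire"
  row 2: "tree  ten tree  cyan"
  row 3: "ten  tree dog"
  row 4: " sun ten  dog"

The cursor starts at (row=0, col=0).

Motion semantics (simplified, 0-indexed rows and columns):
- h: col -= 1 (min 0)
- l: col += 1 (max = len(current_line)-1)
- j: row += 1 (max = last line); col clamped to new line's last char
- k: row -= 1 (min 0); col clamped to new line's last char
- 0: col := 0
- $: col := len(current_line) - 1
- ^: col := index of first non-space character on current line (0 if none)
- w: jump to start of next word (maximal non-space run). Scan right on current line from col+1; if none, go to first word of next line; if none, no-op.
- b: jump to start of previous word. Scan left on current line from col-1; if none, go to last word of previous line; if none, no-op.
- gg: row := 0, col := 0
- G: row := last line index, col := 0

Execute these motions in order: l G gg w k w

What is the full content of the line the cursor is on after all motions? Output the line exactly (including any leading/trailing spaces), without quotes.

After 1 (l): row=0 col=1 char='r'
After 2 (G): row=4 col=0 char='_'
After 3 (gg): row=0 col=0 char='g'
After 4 (w): row=0 col=5 char='f'
After 5 (k): row=0 col=5 char='f'
After 6 (w): row=0 col=10 char='g'

Answer: grey fish gold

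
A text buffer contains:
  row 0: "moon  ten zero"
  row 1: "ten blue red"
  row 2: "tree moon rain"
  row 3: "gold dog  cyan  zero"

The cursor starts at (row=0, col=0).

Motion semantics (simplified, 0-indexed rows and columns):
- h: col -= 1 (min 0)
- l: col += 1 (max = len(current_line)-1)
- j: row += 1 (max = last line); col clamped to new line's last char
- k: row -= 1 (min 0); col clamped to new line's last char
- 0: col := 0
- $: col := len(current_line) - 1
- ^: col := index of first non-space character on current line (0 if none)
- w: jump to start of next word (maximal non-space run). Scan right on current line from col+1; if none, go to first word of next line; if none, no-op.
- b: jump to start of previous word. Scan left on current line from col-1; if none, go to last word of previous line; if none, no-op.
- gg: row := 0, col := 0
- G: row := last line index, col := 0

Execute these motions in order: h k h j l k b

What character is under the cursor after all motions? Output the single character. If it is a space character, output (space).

Answer: m

Derivation:
After 1 (h): row=0 col=0 char='m'
After 2 (k): row=0 col=0 char='m'
After 3 (h): row=0 col=0 char='m'
After 4 (j): row=1 col=0 char='t'
After 5 (l): row=1 col=1 char='e'
After 6 (k): row=0 col=1 char='o'
After 7 (b): row=0 col=0 char='m'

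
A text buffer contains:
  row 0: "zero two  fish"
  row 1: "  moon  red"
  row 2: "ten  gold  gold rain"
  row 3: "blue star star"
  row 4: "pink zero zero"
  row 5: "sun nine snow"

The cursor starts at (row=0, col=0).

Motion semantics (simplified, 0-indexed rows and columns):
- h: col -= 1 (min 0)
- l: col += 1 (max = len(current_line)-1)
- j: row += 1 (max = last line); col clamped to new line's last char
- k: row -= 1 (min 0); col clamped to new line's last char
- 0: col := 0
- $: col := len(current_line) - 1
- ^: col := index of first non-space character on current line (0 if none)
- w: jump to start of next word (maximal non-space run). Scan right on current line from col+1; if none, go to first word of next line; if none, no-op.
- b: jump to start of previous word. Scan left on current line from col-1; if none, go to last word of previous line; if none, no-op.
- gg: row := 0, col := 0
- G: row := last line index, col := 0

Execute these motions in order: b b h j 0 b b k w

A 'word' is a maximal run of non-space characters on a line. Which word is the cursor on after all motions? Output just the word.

Answer: fish

Derivation:
After 1 (b): row=0 col=0 char='z'
After 2 (b): row=0 col=0 char='z'
After 3 (h): row=0 col=0 char='z'
After 4 (j): row=1 col=0 char='_'
After 5 (0): row=1 col=0 char='_'
After 6 (b): row=0 col=10 char='f'
After 7 (b): row=0 col=5 char='t'
After 8 (k): row=0 col=5 char='t'
After 9 (w): row=0 col=10 char='f'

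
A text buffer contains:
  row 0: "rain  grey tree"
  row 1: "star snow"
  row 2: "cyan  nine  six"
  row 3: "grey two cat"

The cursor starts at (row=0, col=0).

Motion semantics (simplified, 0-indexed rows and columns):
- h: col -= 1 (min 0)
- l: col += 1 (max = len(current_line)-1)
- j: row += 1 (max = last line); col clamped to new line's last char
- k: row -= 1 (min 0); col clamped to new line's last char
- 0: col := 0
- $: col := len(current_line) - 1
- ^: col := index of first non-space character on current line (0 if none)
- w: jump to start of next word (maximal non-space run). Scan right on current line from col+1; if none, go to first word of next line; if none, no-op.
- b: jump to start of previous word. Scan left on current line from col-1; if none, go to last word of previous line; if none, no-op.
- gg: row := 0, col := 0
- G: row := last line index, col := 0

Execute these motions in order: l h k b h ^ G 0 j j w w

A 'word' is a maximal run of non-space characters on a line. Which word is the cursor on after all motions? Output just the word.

Answer: cat

Derivation:
After 1 (l): row=0 col=1 char='a'
After 2 (h): row=0 col=0 char='r'
After 3 (k): row=0 col=0 char='r'
After 4 (b): row=0 col=0 char='r'
After 5 (h): row=0 col=0 char='r'
After 6 (^): row=0 col=0 char='r'
After 7 (G): row=3 col=0 char='g'
After 8 (0): row=3 col=0 char='g'
After 9 (j): row=3 col=0 char='g'
After 10 (j): row=3 col=0 char='g'
After 11 (w): row=3 col=5 char='t'
After 12 (w): row=3 col=9 char='c'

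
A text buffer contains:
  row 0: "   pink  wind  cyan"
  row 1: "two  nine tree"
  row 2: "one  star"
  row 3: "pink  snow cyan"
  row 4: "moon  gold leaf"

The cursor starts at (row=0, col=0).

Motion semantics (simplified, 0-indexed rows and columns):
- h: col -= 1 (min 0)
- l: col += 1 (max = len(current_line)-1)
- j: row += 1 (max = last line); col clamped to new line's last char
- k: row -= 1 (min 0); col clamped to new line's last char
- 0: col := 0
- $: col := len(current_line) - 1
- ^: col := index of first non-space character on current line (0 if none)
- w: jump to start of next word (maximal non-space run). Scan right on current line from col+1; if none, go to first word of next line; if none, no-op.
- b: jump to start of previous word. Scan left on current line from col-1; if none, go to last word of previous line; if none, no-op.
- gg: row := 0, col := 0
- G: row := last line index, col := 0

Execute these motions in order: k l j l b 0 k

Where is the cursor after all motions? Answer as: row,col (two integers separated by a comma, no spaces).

Answer: 0,0

Derivation:
After 1 (k): row=0 col=0 char='_'
After 2 (l): row=0 col=1 char='_'
After 3 (j): row=1 col=1 char='w'
After 4 (l): row=1 col=2 char='o'
After 5 (b): row=1 col=0 char='t'
After 6 (0): row=1 col=0 char='t'
After 7 (k): row=0 col=0 char='_'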